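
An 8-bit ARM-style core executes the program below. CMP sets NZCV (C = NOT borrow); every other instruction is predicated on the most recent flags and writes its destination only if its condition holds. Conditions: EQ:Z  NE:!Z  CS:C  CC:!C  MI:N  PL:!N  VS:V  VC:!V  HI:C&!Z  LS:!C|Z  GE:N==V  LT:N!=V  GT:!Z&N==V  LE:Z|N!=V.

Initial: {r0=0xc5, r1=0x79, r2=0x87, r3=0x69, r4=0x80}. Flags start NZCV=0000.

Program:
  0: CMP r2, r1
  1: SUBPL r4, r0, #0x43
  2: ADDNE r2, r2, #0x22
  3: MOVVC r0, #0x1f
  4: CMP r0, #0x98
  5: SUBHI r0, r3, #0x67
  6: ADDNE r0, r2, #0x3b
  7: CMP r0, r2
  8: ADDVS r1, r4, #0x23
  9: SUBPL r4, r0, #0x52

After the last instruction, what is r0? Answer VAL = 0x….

[0] flags=0011 → (cmp)
[1] flags=0011 PL?T → r4=0x82
[2] flags=0011 NE?T → r2=0xa9
[3] flags=0011 VC?F → skip
[4] flags=0010 → (cmp)
[5] flags=0010 HI?T → r0=0x02
[6] flags=0010 NE?T → r0=0xe4
[7] flags=0010 → (cmp)
[8] flags=0010 VS?F → skip
[9] flags=0010 PL?T → r4=0x92

VAL = 0xe4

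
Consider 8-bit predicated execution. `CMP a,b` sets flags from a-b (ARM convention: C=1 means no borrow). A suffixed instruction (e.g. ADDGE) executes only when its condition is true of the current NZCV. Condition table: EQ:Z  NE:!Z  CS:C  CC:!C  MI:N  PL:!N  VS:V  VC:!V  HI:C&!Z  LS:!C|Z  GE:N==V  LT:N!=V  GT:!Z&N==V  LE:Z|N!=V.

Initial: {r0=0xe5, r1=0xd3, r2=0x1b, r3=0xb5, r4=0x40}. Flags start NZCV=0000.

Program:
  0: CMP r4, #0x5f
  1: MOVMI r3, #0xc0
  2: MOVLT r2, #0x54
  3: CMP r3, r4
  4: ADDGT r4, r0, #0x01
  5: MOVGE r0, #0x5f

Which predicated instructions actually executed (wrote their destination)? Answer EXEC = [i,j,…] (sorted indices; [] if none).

EXEC = [1,2]

0: ✓ CMP  NZCV=1000
1: ✓ MOVMI  r3←0xc0
2: ✓ MOVLT  r2←0x54
3: ✓ CMP  NZCV=1010
4: · ADDGT
5: · MOVGE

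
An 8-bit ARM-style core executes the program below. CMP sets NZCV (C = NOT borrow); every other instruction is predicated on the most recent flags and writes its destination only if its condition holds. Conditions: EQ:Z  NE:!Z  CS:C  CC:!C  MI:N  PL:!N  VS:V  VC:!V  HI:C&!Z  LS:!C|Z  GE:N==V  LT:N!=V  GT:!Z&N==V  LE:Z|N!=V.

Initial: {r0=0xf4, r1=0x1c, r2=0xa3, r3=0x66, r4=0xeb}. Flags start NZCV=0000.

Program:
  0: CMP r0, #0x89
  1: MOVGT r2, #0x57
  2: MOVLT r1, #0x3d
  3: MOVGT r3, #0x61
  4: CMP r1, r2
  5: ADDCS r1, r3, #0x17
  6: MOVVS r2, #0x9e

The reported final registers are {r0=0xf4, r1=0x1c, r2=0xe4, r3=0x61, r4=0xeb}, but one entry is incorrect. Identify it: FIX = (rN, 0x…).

FIX = (r2, 0x57)

0: ✓ CMP  NZCV=0010
1: ✓ MOVGT  r2←0x57
2: · MOVLT
3: ✓ MOVGT  r3←0x61
4: ✓ CMP  NZCV=1000
5: · ADDCS
6: · MOVVS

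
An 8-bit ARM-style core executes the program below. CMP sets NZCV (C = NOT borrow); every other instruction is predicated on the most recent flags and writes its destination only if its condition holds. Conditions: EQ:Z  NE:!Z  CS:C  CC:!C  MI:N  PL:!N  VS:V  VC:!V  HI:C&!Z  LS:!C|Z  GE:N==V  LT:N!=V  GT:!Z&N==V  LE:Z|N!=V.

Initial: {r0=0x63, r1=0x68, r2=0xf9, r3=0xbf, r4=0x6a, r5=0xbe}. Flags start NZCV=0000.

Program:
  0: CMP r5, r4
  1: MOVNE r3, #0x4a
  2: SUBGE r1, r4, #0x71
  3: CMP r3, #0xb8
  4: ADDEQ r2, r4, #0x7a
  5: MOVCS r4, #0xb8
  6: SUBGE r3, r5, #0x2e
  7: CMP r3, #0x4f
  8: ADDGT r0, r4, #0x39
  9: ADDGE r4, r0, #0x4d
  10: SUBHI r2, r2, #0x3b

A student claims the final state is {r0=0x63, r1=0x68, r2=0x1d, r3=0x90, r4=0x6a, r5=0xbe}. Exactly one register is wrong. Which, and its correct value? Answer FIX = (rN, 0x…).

FIX = (r2, 0xbe)

[0] flags=0011 → (cmp)
[1] flags=0011 NE?T → r3=0x4a
[2] flags=0011 GE?F → skip
[3] flags=1001 → (cmp)
[4] flags=1001 EQ?F → skip
[5] flags=1001 CS?F → skip
[6] flags=1001 GE?T → r3=0x90
[7] flags=0011 → (cmp)
[8] flags=0011 GT?F → skip
[9] flags=0011 GE?F → skip
[10] flags=0011 HI?T → r2=0xbe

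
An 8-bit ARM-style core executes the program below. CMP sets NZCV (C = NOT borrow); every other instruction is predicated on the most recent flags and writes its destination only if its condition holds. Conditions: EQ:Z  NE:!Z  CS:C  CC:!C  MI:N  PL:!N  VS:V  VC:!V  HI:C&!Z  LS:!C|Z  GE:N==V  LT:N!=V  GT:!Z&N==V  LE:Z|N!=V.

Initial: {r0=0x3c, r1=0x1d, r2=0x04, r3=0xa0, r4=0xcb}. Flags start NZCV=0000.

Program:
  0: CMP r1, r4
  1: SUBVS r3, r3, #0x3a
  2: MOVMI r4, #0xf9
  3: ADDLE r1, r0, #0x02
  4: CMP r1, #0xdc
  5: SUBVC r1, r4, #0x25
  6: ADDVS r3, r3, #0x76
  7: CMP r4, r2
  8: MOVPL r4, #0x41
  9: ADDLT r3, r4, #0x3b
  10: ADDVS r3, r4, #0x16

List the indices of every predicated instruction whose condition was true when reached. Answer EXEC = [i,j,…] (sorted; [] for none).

0: ✓ CMP  NZCV=0000
1: · SUBVS
2: · MOVMI
3: · ADDLE
4: ✓ CMP  NZCV=0000
5: ✓ SUBVC  r1←0xa6
6: · ADDVS
7: ✓ CMP  NZCV=1010
8: · MOVPL
9: ✓ ADDLT  r3←0x06
10: · ADDVS

EXEC = [5,9]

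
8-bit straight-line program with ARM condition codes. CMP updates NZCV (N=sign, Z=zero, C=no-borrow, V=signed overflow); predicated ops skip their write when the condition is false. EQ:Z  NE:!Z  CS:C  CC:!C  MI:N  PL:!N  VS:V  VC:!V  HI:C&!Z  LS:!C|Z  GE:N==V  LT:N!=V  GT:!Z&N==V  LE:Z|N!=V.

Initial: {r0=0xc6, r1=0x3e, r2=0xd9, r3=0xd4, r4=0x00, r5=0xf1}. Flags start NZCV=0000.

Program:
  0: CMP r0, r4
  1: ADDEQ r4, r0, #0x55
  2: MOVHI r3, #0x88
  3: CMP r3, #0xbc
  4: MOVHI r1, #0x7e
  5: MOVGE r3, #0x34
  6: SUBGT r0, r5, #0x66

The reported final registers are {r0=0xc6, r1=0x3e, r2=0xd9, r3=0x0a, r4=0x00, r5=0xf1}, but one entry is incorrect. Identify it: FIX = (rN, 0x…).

[0] flags=1010 → (cmp)
[1] flags=1010 EQ?F → skip
[2] flags=1010 HI?T → r3=0x88
[3] flags=1000 → (cmp)
[4] flags=1000 HI?F → skip
[5] flags=1000 GE?F → skip
[6] flags=1000 GT?F → skip

FIX = (r3, 0x88)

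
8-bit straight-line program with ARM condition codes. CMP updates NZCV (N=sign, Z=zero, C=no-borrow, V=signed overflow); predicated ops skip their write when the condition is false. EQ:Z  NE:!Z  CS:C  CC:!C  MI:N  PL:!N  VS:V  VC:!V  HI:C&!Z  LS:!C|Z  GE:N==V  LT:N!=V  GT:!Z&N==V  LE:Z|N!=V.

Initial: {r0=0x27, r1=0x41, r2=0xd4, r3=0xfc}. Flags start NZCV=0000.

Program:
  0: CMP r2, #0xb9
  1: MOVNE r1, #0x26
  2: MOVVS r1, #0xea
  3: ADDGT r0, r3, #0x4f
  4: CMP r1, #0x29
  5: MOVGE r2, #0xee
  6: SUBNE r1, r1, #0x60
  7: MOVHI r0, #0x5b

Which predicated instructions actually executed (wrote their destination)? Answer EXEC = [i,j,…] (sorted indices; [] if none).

EXEC = [1,3,6]

[0] flags=0010 → (cmp)
[1] flags=0010 NE?T → r1=0x26
[2] flags=0010 VS?F → skip
[3] flags=0010 GT?T → r0=0x4b
[4] flags=1000 → (cmp)
[5] flags=1000 GE?F → skip
[6] flags=1000 NE?T → r1=0xc6
[7] flags=1000 HI?F → skip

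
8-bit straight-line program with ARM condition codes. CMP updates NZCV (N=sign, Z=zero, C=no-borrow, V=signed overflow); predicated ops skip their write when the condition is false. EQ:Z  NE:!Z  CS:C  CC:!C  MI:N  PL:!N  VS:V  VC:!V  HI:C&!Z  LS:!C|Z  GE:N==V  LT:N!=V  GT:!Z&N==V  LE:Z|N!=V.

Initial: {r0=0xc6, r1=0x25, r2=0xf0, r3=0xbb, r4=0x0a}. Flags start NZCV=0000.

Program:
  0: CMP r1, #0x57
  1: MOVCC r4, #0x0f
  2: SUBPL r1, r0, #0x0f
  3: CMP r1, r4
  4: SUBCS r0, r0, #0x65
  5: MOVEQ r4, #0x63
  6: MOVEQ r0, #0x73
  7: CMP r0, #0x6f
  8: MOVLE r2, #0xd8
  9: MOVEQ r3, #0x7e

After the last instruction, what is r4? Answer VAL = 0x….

VAL = 0x0f

[0] flags=1000 → (cmp)
[1] flags=1000 CC?T → r4=0x0f
[2] flags=1000 PL?F → skip
[3] flags=0010 → (cmp)
[4] flags=0010 CS?T → r0=0x61
[5] flags=0010 EQ?F → skip
[6] flags=0010 EQ?F → skip
[7] flags=1000 → (cmp)
[8] flags=1000 LE?T → r2=0xd8
[9] flags=1000 EQ?F → skip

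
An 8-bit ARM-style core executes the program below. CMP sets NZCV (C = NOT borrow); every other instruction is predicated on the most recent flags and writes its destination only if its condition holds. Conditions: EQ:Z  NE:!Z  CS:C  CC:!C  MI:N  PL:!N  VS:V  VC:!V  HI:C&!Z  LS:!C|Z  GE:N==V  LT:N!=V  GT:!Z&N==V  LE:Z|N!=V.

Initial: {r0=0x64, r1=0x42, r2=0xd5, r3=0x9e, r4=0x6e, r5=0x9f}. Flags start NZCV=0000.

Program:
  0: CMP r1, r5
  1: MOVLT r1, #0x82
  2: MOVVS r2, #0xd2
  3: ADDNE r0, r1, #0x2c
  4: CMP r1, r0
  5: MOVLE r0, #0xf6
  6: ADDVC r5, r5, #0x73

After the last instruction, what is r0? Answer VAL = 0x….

[0] flags=1001 → (cmp)
[1] flags=1001 LT?F → skip
[2] flags=1001 VS?T → r2=0xd2
[3] flags=1001 NE?T → r0=0x6e
[4] flags=1000 → (cmp)
[5] flags=1000 LE?T → r0=0xf6
[6] flags=1000 VC?T → r5=0x12

VAL = 0xf6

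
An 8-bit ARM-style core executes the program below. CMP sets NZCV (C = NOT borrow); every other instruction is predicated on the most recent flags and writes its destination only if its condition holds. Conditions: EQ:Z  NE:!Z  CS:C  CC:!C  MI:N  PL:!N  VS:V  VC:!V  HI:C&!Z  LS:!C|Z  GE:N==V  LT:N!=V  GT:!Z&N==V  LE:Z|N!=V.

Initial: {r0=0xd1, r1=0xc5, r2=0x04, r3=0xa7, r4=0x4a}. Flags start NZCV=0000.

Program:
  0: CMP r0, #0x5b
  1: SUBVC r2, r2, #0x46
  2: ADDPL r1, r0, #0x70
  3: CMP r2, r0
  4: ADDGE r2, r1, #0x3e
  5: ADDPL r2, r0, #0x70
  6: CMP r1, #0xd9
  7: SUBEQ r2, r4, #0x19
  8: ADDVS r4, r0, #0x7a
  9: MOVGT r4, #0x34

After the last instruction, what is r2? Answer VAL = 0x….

0: ✓ CMP  NZCV=0011
1: · SUBVC
2: ✓ ADDPL  r1←0x41
3: ✓ CMP  NZCV=0000
4: ✓ ADDGE  r2←0x7f
5: ✓ ADDPL  r2←0x41
6: ✓ CMP  NZCV=0000
7: · SUBEQ
8: · ADDVS
9: ✓ MOVGT  r4←0x34

VAL = 0x41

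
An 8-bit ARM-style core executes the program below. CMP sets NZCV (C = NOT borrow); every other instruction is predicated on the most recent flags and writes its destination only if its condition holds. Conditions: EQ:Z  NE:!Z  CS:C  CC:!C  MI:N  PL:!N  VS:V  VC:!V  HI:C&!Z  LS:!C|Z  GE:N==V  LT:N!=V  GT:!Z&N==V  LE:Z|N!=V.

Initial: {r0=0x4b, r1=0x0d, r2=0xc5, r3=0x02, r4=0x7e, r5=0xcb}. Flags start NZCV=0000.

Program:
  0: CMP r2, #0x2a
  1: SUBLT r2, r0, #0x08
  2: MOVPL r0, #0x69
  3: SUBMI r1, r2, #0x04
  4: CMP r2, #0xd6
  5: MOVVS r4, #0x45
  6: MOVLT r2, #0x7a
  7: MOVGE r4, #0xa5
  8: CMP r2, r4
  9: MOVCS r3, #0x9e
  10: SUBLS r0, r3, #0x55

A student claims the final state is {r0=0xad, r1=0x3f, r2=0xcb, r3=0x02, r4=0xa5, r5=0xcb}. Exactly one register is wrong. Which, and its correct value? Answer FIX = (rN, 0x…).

FIX = (r2, 0x43)

[0] flags=1010 → (cmp)
[1] flags=1010 LT?T → r2=0x43
[2] flags=1010 PL?F → skip
[3] flags=1010 MI?T → r1=0x3f
[4] flags=0000 → (cmp)
[5] flags=0000 VS?F → skip
[6] flags=0000 LT?F → skip
[7] flags=0000 GE?T → r4=0xa5
[8] flags=1001 → (cmp)
[9] flags=1001 CS?F → skip
[10] flags=1001 LS?T → r0=0xad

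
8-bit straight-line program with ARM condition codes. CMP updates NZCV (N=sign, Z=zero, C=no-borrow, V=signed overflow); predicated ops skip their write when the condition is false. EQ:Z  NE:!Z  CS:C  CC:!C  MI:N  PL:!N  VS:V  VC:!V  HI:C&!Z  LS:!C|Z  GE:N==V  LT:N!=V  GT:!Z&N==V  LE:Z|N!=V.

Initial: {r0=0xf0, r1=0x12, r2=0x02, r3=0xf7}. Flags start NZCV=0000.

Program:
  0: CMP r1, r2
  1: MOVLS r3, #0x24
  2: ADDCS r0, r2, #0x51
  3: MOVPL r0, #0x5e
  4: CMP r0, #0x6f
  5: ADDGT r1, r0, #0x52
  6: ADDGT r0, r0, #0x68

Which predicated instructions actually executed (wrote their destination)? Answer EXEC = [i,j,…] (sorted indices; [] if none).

[0] flags=0010 → (cmp)
[1] flags=0010 LS?F → skip
[2] flags=0010 CS?T → r0=0x53
[3] flags=0010 PL?T → r0=0x5e
[4] flags=1000 → (cmp)
[5] flags=1000 GT?F → skip
[6] flags=1000 GT?F → skip

EXEC = [2,3]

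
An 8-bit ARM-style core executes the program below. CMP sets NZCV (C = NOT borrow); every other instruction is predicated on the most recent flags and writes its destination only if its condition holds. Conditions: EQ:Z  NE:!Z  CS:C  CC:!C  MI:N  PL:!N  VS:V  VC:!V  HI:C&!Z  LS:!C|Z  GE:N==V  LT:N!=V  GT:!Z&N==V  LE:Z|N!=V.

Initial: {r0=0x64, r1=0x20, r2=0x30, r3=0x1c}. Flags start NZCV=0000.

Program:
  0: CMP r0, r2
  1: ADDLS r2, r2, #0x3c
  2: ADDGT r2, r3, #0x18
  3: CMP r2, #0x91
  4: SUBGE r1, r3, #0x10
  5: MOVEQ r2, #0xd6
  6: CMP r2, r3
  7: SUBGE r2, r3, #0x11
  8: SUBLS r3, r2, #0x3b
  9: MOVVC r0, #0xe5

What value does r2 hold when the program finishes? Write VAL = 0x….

VAL = 0x0b

[0] flags=0010 → (cmp)
[1] flags=0010 LS?F → skip
[2] flags=0010 GT?T → r2=0x34
[3] flags=1001 → (cmp)
[4] flags=1001 GE?T → r1=0x0c
[5] flags=1001 EQ?F → skip
[6] flags=0010 → (cmp)
[7] flags=0010 GE?T → r2=0x0b
[8] flags=0010 LS?F → skip
[9] flags=0010 VC?T → r0=0xe5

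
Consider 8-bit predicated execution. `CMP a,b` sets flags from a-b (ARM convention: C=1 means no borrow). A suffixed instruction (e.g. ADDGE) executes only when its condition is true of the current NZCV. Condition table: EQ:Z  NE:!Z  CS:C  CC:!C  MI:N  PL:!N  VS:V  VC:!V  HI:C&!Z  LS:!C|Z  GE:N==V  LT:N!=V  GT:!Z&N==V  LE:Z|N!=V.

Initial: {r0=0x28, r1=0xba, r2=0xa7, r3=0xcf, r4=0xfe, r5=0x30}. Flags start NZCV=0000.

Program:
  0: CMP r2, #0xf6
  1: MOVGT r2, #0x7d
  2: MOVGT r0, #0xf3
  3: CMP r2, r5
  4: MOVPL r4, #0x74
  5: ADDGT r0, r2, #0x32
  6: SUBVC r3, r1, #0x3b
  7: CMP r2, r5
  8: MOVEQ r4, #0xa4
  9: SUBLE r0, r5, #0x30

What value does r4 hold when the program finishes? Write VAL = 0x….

0: ✓ CMP  NZCV=1000
1: · MOVGT
2: · MOVGT
3: ✓ CMP  NZCV=0011
4: ✓ MOVPL  r4←0x74
5: · ADDGT
6: · SUBVC
7: ✓ CMP  NZCV=0011
8: · MOVEQ
9: ✓ SUBLE  r0←0x00

VAL = 0x74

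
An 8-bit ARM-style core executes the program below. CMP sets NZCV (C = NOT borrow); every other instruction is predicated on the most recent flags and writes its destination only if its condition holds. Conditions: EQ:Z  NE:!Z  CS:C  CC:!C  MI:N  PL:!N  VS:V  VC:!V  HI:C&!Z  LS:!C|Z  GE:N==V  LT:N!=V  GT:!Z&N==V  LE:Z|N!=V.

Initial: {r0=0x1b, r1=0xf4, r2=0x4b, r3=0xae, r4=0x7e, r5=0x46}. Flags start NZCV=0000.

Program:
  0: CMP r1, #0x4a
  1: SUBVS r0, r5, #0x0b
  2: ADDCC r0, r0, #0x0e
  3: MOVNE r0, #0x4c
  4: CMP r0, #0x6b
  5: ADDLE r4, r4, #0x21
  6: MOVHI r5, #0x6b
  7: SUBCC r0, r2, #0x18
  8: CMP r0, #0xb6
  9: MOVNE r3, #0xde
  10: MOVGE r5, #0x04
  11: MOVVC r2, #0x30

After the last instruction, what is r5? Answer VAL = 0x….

[0] flags=1010 → (cmp)
[1] flags=1010 VS?F → skip
[2] flags=1010 CC?F → skip
[3] flags=1010 NE?T → r0=0x4c
[4] flags=1000 → (cmp)
[5] flags=1000 LE?T → r4=0x9f
[6] flags=1000 HI?F → skip
[7] flags=1000 CC?T → r0=0x33
[8] flags=0000 → (cmp)
[9] flags=0000 NE?T → r3=0xde
[10] flags=0000 GE?T → r5=0x04
[11] flags=0000 VC?T → r2=0x30

VAL = 0x04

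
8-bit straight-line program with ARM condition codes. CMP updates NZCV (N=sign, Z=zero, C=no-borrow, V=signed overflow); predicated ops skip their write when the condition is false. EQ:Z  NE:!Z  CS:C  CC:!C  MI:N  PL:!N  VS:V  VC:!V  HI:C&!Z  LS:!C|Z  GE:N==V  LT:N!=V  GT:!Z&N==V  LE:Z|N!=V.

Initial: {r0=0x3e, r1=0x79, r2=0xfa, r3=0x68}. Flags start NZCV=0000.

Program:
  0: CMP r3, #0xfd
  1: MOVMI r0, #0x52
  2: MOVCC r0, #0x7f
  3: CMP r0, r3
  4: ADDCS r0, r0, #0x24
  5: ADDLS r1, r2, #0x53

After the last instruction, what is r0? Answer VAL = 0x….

VAL = 0xa3

0: ✓ CMP  NZCV=0000
1: · MOVMI
2: ✓ MOVCC  r0←0x7f
3: ✓ CMP  NZCV=0010
4: ✓ ADDCS  r0←0xa3
5: · ADDLS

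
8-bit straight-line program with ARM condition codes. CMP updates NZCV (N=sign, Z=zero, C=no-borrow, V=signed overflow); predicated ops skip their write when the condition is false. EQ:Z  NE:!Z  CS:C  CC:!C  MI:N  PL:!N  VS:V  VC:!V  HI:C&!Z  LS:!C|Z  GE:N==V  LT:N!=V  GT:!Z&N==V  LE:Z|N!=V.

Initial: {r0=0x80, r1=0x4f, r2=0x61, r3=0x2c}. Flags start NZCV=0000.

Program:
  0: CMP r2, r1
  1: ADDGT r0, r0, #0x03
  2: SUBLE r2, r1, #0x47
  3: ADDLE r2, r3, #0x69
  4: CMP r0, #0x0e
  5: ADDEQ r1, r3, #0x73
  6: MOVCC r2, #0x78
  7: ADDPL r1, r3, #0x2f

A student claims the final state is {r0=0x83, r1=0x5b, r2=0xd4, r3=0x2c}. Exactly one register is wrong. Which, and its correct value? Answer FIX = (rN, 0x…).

0: ✓ CMP  NZCV=0010
1: ✓ ADDGT  r0←0x83
2: · SUBLE
3: · ADDLE
4: ✓ CMP  NZCV=0011
5: · ADDEQ
6: · MOVCC
7: ✓ ADDPL  r1←0x5b

FIX = (r2, 0x61)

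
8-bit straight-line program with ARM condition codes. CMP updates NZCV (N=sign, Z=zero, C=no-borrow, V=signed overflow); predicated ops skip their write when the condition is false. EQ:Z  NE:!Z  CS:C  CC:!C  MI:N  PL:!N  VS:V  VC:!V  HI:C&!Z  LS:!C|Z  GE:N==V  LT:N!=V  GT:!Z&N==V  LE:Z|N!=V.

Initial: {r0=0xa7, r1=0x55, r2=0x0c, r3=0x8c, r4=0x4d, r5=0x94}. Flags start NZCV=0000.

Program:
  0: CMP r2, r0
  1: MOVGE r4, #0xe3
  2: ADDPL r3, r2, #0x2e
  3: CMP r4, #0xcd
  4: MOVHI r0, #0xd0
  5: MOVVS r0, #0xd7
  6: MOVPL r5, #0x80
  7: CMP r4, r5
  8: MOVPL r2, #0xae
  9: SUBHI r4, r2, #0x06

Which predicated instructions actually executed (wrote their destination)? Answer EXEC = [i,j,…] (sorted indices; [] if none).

[0] flags=0000 → (cmp)
[1] flags=0000 GE?T → r4=0xe3
[2] flags=0000 PL?T → r3=0x3a
[3] flags=0010 → (cmp)
[4] flags=0010 HI?T → r0=0xd0
[5] flags=0010 VS?F → skip
[6] flags=0010 PL?T → r5=0x80
[7] flags=0010 → (cmp)
[8] flags=0010 PL?T → r2=0xae
[9] flags=0010 HI?T → r4=0xa8

EXEC = [1,2,4,6,8,9]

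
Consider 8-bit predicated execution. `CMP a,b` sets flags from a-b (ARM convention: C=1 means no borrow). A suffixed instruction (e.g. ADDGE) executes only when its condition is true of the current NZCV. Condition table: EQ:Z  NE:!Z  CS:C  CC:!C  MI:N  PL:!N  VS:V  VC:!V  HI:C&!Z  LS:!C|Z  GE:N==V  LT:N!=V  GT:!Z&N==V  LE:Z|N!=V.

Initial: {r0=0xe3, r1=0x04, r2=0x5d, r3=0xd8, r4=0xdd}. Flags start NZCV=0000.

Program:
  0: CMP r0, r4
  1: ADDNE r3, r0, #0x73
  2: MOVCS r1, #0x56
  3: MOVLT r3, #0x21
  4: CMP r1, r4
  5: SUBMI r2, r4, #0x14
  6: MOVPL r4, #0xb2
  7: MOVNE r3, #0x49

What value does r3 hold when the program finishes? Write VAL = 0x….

VAL = 0x49

0: ✓ CMP  NZCV=0010
1: ✓ ADDNE  r3←0x56
2: ✓ MOVCS  r1←0x56
3: · MOVLT
4: ✓ CMP  NZCV=0000
5: · SUBMI
6: ✓ MOVPL  r4←0xb2
7: ✓ MOVNE  r3←0x49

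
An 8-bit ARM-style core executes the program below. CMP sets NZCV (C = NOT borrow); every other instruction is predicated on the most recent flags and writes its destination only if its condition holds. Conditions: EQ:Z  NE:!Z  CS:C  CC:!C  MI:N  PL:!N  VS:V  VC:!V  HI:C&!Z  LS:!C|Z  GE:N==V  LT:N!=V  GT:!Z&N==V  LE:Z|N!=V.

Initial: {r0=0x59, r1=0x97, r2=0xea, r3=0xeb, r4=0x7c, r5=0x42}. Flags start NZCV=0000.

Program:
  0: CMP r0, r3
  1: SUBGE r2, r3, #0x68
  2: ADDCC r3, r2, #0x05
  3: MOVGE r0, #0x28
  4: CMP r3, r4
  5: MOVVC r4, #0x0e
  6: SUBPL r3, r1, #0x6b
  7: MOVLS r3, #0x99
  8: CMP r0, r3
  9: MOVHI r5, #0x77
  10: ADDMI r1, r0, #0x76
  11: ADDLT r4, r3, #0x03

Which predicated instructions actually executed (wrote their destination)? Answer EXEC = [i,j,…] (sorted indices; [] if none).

EXEC = [1,2,3,6,10,11]

[0] flags=0000 → (cmp)
[1] flags=0000 GE?T → r2=0x83
[2] flags=0000 CC?T → r3=0x88
[3] flags=0000 GE?T → r0=0x28
[4] flags=0011 → (cmp)
[5] flags=0011 VC?F → skip
[6] flags=0011 PL?T → r3=0x2c
[7] flags=0011 LS?F → skip
[8] flags=1000 → (cmp)
[9] flags=1000 HI?F → skip
[10] flags=1000 MI?T → r1=0x9e
[11] flags=1000 LT?T → r4=0x2f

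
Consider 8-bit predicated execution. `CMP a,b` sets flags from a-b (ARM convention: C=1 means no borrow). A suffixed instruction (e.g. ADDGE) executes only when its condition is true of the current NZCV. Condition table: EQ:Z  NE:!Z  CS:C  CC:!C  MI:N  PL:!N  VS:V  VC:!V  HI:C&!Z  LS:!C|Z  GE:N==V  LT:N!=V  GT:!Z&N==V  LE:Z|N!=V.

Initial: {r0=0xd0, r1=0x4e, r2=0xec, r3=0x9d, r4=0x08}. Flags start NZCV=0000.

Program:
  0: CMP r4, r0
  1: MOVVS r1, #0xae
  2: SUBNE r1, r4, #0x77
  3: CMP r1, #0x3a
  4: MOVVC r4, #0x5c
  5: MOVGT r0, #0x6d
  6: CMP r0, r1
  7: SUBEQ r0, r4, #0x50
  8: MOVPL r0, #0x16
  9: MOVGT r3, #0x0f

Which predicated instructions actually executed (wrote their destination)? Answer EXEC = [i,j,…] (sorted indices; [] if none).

EXEC = [2,8,9]

0: ✓ CMP  NZCV=0000
1: · MOVVS
2: ✓ SUBNE  r1←0x91
3: ✓ CMP  NZCV=0011
4: · MOVVC
5: · MOVGT
6: ✓ CMP  NZCV=0010
7: · SUBEQ
8: ✓ MOVPL  r0←0x16
9: ✓ MOVGT  r3←0x0f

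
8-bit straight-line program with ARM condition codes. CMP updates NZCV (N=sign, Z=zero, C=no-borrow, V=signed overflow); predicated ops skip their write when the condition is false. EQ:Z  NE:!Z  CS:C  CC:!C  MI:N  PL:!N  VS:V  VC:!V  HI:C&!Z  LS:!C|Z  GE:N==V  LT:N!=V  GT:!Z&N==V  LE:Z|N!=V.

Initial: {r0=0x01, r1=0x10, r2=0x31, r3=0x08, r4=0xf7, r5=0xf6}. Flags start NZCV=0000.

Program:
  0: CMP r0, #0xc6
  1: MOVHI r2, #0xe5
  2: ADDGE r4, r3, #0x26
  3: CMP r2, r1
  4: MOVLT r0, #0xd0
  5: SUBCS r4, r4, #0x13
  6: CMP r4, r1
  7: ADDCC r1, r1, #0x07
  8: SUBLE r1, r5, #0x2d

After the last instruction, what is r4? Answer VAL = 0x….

0: ✓ CMP  NZCV=0000
1: · MOVHI
2: ✓ ADDGE  r4←0x2e
3: ✓ CMP  NZCV=0010
4: · MOVLT
5: ✓ SUBCS  r4←0x1b
6: ✓ CMP  NZCV=0010
7: · ADDCC
8: · SUBLE

VAL = 0x1b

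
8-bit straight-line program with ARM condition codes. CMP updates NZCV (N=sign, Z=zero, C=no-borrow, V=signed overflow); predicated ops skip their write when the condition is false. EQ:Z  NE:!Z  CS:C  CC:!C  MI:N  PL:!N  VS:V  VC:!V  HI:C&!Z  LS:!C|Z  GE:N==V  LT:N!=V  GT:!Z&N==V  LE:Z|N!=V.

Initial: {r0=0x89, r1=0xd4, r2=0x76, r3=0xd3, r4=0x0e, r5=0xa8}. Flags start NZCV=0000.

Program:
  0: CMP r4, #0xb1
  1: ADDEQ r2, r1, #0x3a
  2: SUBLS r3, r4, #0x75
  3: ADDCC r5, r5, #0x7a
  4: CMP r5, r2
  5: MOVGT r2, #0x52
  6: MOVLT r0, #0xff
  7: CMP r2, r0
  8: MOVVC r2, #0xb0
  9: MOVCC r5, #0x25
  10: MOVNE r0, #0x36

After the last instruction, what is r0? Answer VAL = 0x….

[0] flags=0000 → (cmp)
[1] flags=0000 EQ?F → skip
[2] flags=0000 LS?T → r3=0x99
[3] flags=0000 CC?T → r5=0x22
[4] flags=1000 → (cmp)
[5] flags=1000 GT?F → skip
[6] flags=1000 LT?T → r0=0xff
[7] flags=0000 → (cmp)
[8] flags=0000 VC?T → r2=0xb0
[9] flags=0000 CC?T → r5=0x25
[10] flags=0000 NE?T → r0=0x36

VAL = 0x36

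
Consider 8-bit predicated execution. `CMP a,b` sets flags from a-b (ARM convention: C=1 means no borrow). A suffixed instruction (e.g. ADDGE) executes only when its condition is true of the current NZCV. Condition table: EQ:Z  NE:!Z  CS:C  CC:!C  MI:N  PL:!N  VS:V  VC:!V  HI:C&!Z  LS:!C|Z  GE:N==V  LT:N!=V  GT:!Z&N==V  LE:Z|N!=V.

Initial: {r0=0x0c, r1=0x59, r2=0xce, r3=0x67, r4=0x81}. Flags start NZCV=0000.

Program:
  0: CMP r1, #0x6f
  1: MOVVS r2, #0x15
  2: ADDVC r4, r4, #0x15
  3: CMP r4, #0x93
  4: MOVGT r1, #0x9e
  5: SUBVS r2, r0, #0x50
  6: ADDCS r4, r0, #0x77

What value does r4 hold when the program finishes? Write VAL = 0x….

VAL = 0x83

0: ✓ CMP  NZCV=1000
1: · MOVVS
2: ✓ ADDVC  r4←0x96
3: ✓ CMP  NZCV=0010
4: ✓ MOVGT  r1←0x9e
5: · SUBVS
6: ✓ ADDCS  r4←0x83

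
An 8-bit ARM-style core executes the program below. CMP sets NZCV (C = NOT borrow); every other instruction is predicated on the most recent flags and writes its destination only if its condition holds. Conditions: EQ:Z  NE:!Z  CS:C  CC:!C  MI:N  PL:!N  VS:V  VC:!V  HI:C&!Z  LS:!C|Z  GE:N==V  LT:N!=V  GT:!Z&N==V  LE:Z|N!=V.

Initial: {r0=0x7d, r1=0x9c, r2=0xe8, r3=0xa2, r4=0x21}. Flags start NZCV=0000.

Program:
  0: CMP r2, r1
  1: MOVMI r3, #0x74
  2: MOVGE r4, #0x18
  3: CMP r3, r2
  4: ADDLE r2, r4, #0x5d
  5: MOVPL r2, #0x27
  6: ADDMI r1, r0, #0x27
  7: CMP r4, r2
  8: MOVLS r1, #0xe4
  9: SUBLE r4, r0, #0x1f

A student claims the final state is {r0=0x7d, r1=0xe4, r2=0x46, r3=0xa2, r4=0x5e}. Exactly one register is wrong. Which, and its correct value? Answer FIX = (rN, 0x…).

FIX = (r2, 0x75)

[0] flags=0010 → (cmp)
[1] flags=0010 MI?F → skip
[2] flags=0010 GE?T → r4=0x18
[3] flags=1000 → (cmp)
[4] flags=1000 LE?T → r2=0x75
[5] flags=1000 PL?F → skip
[6] flags=1000 MI?T → r1=0xa4
[7] flags=1000 → (cmp)
[8] flags=1000 LS?T → r1=0xe4
[9] flags=1000 LE?T → r4=0x5e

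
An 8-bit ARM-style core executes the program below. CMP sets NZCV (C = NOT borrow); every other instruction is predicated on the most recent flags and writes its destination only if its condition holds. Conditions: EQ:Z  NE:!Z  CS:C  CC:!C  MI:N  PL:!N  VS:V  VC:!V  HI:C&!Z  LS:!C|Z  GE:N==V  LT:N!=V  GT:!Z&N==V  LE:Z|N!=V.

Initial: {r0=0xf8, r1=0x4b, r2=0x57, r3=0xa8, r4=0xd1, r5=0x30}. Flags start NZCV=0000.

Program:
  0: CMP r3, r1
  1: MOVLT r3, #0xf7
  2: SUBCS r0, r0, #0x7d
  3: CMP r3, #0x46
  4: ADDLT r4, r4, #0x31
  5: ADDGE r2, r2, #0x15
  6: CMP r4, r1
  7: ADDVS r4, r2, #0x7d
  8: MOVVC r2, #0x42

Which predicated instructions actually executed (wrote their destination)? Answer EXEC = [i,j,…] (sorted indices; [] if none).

EXEC = [1,2,4,8]

0: ✓ CMP  NZCV=0011
1: ✓ MOVLT  r3←0xf7
2: ✓ SUBCS  r0←0x7b
3: ✓ CMP  NZCV=1010
4: ✓ ADDLT  r4←0x02
5: · ADDGE
6: ✓ CMP  NZCV=1000
7: · ADDVS
8: ✓ MOVVC  r2←0x42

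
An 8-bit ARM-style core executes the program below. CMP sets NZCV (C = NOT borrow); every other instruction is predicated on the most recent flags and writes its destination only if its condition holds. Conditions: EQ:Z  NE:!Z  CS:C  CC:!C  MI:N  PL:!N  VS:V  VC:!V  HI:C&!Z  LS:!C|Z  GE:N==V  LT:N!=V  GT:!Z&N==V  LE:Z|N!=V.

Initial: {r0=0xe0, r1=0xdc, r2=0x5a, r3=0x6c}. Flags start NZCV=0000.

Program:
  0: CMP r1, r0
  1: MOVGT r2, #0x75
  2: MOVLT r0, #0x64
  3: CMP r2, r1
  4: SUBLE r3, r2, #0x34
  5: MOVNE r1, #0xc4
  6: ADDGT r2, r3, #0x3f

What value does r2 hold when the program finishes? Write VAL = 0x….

[0] flags=1000 → (cmp)
[1] flags=1000 GT?F → skip
[2] flags=1000 LT?T → r0=0x64
[3] flags=0000 → (cmp)
[4] flags=0000 LE?F → skip
[5] flags=0000 NE?T → r1=0xc4
[6] flags=0000 GT?T → r2=0xab

VAL = 0xab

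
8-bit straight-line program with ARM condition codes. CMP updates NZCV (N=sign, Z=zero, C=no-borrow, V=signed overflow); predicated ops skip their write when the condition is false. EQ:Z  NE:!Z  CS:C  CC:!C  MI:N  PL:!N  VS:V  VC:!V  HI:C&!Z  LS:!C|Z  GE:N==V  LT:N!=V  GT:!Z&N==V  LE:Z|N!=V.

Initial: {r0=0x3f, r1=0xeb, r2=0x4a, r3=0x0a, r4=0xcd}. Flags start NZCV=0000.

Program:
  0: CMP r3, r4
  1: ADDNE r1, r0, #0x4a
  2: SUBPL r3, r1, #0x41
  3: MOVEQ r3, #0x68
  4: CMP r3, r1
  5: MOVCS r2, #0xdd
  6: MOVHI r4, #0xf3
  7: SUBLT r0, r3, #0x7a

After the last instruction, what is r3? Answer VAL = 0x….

[0] flags=0000 → (cmp)
[1] flags=0000 NE?T → r1=0x89
[2] flags=0000 PL?T → r3=0x48
[3] flags=0000 EQ?F → skip
[4] flags=1001 → (cmp)
[5] flags=1001 CS?F → skip
[6] flags=1001 HI?F → skip
[7] flags=1001 LT?F → skip

VAL = 0x48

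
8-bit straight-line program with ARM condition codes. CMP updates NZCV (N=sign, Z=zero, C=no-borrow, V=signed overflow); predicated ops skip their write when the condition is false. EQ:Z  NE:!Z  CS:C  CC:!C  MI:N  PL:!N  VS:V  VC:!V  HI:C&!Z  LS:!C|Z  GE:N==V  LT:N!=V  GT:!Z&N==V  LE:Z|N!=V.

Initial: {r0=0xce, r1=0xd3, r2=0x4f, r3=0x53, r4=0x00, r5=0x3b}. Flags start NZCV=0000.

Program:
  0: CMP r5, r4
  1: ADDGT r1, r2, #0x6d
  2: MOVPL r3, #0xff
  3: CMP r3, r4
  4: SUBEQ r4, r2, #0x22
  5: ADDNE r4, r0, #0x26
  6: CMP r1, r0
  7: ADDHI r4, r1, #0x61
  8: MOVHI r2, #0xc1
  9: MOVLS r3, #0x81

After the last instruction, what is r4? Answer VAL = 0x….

VAL = 0xf4

[0] flags=0010 → (cmp)
[1] flags=0010 GT?T → r1=0xbc
[2] flags=0010 PL?T → r3=0xff
[3] flags=1010 → (cmp)
[4] flags=1010 EQ?F → skip
[5] flags=1010 NE?T → r4=0xf4
[6] flags=1000 → (cmp)
[7] flags=1000 HI?F → skip
[8] flags=1000 HI?F → skip
[9] flags=1000 LS?T → r3=0x81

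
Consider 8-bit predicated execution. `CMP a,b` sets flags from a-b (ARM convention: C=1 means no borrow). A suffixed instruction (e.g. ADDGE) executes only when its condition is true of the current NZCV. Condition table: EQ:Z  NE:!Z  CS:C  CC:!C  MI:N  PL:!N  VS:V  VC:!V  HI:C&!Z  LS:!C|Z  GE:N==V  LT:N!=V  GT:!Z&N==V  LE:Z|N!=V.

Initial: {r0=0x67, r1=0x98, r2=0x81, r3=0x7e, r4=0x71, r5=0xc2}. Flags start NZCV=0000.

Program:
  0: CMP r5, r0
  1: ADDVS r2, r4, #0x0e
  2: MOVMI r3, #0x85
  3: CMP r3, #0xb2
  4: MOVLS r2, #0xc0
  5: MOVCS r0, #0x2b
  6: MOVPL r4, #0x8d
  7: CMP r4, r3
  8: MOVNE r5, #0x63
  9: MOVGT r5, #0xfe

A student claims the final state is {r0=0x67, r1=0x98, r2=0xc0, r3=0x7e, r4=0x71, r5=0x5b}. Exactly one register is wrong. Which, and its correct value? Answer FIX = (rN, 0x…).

FIX = (r5, 0x63)

[0] flags=0011 → (cmp)
[1] flags=0011 VS?T → r2=0x7f
[2] flags=0011 MI?F → skip
[3] flags=1001 → (cmp)
[4] flags=1001 LS?T → r2=0xc0
[5] flags=1001 CS?F → skip
[6] flags=1001 PL?F → skip
[7] flags=1000 → (cmp)
[8] flags=1000 NE?T → r5=0x63
[9] flags=1000 GT?F → skip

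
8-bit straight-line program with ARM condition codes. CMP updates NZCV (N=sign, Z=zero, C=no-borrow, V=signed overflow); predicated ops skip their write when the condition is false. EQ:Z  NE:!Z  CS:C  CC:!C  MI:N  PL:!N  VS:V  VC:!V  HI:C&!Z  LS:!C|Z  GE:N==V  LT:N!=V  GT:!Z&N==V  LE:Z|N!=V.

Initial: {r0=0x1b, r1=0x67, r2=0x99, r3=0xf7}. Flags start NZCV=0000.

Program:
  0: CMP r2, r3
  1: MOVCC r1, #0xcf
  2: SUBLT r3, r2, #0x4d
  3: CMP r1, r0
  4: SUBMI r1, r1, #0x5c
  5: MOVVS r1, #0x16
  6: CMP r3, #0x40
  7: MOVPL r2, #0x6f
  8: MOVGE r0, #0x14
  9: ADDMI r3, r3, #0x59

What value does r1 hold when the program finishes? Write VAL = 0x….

VAL = 0x73

[0] flags=1000 → (cmp)
[1] flags=1000 CC?T → r1=0xcf
[2] flags=1000 LT?T → r3=0x4c
[3] flags=1010 → (cmp)
[4] flags=1010 MI?T → r1=0x73
[5] flags=1010 VS?F → skip
[6] flags=0010 → (cmp)
[7] flags=0010 PL?T → r2=0x6f
[8] flags=0010 GE?T → r0=0x14
[9] flags=0010 MI?F → skip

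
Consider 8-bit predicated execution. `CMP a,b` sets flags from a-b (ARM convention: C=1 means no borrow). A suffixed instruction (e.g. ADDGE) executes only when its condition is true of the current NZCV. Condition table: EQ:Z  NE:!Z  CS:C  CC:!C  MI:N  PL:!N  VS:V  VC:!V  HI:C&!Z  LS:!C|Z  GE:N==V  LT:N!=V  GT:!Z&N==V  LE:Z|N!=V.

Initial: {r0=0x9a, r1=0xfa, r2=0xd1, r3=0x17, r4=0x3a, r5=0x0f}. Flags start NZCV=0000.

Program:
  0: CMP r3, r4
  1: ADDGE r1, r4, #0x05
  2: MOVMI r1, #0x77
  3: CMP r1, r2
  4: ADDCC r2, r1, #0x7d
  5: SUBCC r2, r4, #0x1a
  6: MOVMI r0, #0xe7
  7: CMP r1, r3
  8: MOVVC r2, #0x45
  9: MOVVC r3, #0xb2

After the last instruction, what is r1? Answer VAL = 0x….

[0] flags=1000 → (cmp)
[1] flags=1000 GE?F → skip
[2] flags=1000 MI?T → r1=0x77
[3] flags=1001 → (cmp)
[4] flags=1001 CC?T → r2=0xf4
[5] flags=1001 CC?T → r2=0x20
[6] flags=1001 MI?T → r0=0xe7
[7] flags=0010 → (cmp)
[8] flags=0010 VC?T → r2=0x45
[9] flags=0010 VC?T → r3=0xb2

VAL = 0x77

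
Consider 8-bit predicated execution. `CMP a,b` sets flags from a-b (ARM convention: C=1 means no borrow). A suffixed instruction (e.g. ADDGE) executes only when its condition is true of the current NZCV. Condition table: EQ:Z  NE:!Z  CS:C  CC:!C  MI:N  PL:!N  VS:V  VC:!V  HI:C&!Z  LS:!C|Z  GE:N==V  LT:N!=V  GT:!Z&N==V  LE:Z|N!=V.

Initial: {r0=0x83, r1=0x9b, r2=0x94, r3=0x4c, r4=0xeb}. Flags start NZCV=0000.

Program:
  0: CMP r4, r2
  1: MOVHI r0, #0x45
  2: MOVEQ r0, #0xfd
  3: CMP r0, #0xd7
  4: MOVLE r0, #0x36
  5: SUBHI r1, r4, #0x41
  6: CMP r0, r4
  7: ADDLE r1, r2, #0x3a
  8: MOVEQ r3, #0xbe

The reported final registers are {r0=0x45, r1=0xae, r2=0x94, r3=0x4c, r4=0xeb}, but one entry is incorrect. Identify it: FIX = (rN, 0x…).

FIX = (r1, 0x9b)

0: ✓ CMP  NZCV=0010
1: ✓ MOVHI  r0←0x45
2: · MOVEQ
3: ✓ CMP  NZCV=0000
4: · MOVLE
5: · SUBHI
6: ✓ CMP  NZCV=0000
7: · ADDLE
8: · MOVEQ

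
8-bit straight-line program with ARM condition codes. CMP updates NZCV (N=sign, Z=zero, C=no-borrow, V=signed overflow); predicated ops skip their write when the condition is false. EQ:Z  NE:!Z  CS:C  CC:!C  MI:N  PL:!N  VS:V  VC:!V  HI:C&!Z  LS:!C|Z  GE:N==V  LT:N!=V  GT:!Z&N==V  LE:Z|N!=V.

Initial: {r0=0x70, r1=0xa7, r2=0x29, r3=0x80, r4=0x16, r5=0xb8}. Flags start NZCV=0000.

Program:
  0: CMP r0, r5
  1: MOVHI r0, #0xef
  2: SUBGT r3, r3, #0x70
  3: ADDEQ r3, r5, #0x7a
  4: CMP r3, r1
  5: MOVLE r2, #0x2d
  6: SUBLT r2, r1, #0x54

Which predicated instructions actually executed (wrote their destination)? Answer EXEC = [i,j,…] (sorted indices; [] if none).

EXEC = [2]

[0] flags=1001 → (cmp)
[1] flags=1001 HI?F → skip
[2] flags=1001 GT?T → r3=0x10
[3] flags=1001 EQ?F → skip
[4] flags=0000 → (cmp)
[5] flags=0000 LE?F → skip
[6] flags=0000 LT?F → skip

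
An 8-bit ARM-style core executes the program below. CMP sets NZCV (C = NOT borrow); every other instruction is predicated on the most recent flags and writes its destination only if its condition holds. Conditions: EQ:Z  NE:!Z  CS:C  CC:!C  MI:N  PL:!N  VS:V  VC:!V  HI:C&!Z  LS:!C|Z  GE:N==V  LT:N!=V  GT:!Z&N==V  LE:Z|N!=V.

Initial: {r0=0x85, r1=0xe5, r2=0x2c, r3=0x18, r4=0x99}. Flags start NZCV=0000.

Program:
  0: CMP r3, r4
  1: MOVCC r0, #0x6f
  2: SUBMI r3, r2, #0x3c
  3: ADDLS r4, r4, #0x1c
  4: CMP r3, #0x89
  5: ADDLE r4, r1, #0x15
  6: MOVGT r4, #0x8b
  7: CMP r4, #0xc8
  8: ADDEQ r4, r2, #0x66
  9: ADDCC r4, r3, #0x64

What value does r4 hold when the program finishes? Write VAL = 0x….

VAL = 0x7c

[0] flags=0000 → (cmp)
[1] flags=0000 CC?T → r0=0x6f
[2] flags=0000 MI?F → skip
[3] flags=0000 LS?T → r4=0xb5
[4] flags=1001 → (cmp)
[5] flags=1001 LE?F → skip
[6] flags=1001 GT?T → r4=0x8b
[7] flags=1000 → (cmp)
[8] flags=1000 EQ?F → skip
[9] flags=1000 CC?T → r4=0x7c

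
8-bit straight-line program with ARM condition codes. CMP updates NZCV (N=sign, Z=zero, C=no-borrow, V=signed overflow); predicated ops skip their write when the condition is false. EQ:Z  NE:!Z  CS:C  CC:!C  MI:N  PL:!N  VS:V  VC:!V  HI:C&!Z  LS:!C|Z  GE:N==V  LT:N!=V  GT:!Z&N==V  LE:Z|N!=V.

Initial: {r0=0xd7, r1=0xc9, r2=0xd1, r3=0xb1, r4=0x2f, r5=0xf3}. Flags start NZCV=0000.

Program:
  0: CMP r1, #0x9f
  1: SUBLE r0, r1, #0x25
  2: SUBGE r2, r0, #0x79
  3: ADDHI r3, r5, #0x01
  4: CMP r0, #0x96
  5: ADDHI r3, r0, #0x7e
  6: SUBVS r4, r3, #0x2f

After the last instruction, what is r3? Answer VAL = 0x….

0: ✓ CMP  NZCV=0010
1: · SUBLE
2: ✓ SUBGE  r2←0x5e
3: ✓ ADDHI  r3←0xf4
4: ✓ CMP  NZCV=0010
5: ✓ ADDHI  r3←0x55
6: · SUBVS

VAL = 0x55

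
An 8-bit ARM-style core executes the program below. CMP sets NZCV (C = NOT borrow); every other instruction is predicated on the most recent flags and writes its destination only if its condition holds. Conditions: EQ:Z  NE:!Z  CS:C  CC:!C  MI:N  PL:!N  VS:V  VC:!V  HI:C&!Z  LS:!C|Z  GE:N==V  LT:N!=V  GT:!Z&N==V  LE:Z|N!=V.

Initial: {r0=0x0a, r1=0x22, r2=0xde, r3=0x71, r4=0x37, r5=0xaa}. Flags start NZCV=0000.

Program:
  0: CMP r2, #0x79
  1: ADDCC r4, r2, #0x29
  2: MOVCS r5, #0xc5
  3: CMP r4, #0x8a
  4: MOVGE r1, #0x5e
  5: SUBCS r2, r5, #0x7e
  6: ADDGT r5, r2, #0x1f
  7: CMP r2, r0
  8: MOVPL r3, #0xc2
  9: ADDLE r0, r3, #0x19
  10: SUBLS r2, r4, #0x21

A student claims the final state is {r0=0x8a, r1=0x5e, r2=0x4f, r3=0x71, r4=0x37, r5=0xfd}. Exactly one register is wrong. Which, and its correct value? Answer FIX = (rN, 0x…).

FIX = (r2, 0xde)

0: ✓ CMP  NZCV=0011
1: · ADDCC
2: ✓ MOVCS  r5←0xc5
3: ✓ CMP  NZCV=1001
4: ✓ MOVGE  r1←0x5e
5: · SUBCS
6: ✓ ADDGT  r5←0xfd
7: ✓ CMP  NZCV=1010
8: · MOVPL
9: ✓ ADDLE  r0←0x8a
10: · SUBLS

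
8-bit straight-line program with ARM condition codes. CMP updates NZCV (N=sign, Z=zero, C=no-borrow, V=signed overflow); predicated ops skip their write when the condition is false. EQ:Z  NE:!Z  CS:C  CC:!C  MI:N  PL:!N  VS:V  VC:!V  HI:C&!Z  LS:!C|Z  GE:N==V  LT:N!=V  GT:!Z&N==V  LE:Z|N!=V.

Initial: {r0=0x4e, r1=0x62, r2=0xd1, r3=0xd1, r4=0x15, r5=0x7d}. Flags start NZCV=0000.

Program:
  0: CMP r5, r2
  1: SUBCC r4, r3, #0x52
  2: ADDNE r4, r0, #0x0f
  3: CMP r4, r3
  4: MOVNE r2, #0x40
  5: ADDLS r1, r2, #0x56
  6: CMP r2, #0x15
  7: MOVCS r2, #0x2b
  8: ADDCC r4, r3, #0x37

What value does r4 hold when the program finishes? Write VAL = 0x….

VAL = 0x5d

0: ✓ CMP  NZCV=1001
1: ✓ SUBCC  r4←0x7f
2: ✓ ADDNE  r4←0x5d
3: ✓ CMP  NZCV=1001
4: ✓ MOVNE  r2←0x40
5: ✓ ADDLS  r1←0x96
6: ✓ CMP  NZCV=0010
7: ✓ MOVCS  r2←0x2b
8: · ADDCC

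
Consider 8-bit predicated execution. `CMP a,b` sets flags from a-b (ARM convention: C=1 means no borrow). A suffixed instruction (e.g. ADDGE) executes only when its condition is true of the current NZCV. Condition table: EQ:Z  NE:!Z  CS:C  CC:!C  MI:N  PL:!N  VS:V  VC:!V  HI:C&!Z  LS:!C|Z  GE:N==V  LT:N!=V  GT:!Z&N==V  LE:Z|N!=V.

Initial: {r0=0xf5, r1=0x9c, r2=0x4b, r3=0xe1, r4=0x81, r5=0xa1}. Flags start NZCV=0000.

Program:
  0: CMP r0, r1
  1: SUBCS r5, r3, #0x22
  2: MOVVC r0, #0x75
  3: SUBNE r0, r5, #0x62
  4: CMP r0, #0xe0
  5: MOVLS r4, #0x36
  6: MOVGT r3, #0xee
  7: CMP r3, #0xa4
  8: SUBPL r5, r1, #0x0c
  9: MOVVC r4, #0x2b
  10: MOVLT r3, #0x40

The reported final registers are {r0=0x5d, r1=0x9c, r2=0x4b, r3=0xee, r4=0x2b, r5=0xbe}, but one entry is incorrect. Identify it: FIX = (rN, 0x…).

FIX = (r5, 0x90)

0: ✓ CMP  NZCV=0010
1: ✓ SUBCS  r5←0xbf
2: ✓ MOVVC  r0←0x75
3: ✓ SUBNE  r0←0x5d
4: ✓ CMP  NZCV=0000
5: ✓ MOVLS  r4←0x36
6: ✓ MOVGT  r3←0xee
7: ✓ CMP  NZCV=0010
8: ✓ SUBPL  r5←0x90
9: ✓ MOVVC  r4←0x2b
10: · MOVLT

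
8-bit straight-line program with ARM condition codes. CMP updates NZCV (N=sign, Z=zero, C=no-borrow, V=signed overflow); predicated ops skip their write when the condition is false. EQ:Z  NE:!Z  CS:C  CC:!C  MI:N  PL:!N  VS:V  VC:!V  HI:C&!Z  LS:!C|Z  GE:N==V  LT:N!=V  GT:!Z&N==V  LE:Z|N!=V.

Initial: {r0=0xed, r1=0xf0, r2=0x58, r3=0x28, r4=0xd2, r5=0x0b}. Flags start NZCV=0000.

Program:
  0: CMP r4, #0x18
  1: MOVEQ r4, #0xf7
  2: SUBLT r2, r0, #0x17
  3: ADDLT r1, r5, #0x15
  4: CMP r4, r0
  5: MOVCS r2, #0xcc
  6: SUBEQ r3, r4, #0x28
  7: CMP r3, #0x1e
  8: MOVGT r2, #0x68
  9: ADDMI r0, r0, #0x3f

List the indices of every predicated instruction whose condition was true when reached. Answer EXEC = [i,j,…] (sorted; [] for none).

0: ✓ CMP  NZCV=1010
1: · MOVEQ
2: ✓ SUBLT  r2←0xd6
3: ✓ ADDLT  r1←0x20
4: ✓ CMP  NZCV=1000
5: · MOVCS
6: · SUBEQ
7: ✓ CMP  NZCV=0010
8: ✓ MOVGT  r2←0x68
9: · ADDMI

EXEC = [2,3,8]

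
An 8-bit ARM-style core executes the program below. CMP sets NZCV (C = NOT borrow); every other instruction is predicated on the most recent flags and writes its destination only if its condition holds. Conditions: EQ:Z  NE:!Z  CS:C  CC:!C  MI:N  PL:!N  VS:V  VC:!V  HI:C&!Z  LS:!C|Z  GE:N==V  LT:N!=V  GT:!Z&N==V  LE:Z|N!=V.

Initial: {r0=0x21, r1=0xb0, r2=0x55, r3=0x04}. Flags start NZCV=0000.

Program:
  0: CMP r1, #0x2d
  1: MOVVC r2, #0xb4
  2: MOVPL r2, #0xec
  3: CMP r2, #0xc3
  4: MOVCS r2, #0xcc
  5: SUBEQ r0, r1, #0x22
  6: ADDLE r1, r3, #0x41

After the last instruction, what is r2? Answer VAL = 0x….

VAL = 0xb4

[0] flags=1010 → (cmp)
[1] flags=1010 VC?T → r2=0xb4
[2] flags=1010 PL?F → skip
[3] flags=1000 → (cmp)
[4] flags=1000 CS?F → skip
[5] flags=1000 EQ?F → skip
[6] flags=1000 LE?T → r1=0x45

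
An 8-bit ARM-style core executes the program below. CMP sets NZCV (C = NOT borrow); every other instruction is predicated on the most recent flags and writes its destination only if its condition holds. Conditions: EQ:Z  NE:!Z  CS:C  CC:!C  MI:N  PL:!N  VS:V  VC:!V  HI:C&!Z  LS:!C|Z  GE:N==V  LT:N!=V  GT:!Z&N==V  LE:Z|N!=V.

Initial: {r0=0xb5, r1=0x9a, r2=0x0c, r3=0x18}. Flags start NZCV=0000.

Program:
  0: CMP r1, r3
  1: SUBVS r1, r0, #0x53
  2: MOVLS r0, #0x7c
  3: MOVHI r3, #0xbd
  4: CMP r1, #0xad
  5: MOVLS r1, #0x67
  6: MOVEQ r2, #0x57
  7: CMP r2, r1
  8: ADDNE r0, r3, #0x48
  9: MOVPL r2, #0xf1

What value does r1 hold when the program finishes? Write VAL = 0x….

VAL = 0x67

0: ✓ CMP  NZCV=1010
1: · SUBVS
2: · MOVLS
3: ✓ MOVHI  r3←0xbd
4: ✓ CMP  NZCV=1000
5: ✓ MOVLS  r1←0x67
6: · MOVEQ
7: ✓ CMP  NZCV=1000
8: ✓ ADDNE  r0←0x05
9: · MOVPL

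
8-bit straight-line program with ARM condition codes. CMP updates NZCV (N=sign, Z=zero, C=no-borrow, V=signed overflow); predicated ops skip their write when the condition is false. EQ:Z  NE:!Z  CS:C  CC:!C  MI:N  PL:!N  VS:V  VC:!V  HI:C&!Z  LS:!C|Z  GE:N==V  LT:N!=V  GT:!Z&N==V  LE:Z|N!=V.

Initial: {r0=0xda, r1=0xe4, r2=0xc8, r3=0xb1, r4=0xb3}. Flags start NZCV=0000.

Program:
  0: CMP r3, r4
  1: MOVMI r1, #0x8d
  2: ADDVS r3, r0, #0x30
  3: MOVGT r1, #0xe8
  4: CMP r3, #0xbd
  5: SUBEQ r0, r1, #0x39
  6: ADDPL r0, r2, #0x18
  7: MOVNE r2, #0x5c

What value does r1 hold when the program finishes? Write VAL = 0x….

VAL = 0x8d

[0] flags=1000 → (cmp)
[1] flags=1000 MI?T → r1=0x8d
[2] flags=1000 VS?F → skip
[3] flags=1000 GT?F → skip
[4] flags=1000 → (cmp)
[5] flags=1000 EQ?F → skip
[6] flags=1000 PL?F → skip
[7] flags=1000 NE?T → r2=0x5c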